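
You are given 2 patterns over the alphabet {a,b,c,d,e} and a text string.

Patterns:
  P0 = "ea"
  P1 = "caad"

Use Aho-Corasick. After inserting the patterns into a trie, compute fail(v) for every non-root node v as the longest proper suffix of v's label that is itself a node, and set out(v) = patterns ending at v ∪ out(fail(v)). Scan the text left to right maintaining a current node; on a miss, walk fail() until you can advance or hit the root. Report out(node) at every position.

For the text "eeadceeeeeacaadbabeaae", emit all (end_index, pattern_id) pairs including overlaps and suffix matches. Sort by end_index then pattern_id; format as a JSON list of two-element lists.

Build:
Trie (insert patterns):
  n0 'ε': c→3 e→1
  n1 'e': a→2
  n2 'ea': ·  [P0 ends]
  n3 'c': a→4
  n4 'ca': a→5
  n5 'caa': d→6
  n6 'caad': ·  [P1 ends]

BFS fail/out derivation:
  fail(1) 'e': from fail(0)=0 chase 'e': 0 ⇒ 0;  out=∅∪out(0)=∅
  fail(3) 'c': from fail(0)=0 chase 'c': 0 ⇒ 0;  out=∅∪out(0)=∅
  fail(2) 'ea': from fail(1)=0 chase 'a': 0 ⇒ 0;  out={0}∪out(0)={0}
  fail(4) 'ca': from fail(3)=0 chase 'a': 0 ⇒ 0;  out=∅∪out(0)=∅
  fail(5) 'caa': from fail(4)=0 chase 'a': 0 ⇒ 0;  out=∅∪out(0)=∅
  fail(6) 'caad': from fail(5)=0 chase 'd': 0 ⇒ 0;  out={1}∪out(0)={1}

Scan:
i=0 'e': node 0→1
i=1 'e': node 1→1 ·f
i=2 'a': node 1→2  emit P0@[1:2]
i=3 'd': node 2→0 ·f
i=4 'c': node 0→3
i=5 'e': node 3→1 ·f
i=6 'e': node 1→1 ·f
i=7 'e': node 1→1 ·f
i=8 'e': node 1→1 ·f
i=9 'e': node 1→1 ·f
i=10 'a': node 1→2  emit P0@[9:10]
i=11 'c': node 2→3 ·f
i=12 'a': node 3→4
i=13 'a': node 4→5
i=14 'd': node 5→6  emit P1@[11:14]
i=15 'b': node 6→0 ·f
i=16 'a': node 0→0
i=17 'b': node 0→0
i=18 'e': node 0→1
i=19 'a': node 1→2  emit P0@[18:19]
i=20 'a': node 2→0 ·f
i=21 'e': node 0→1

Matches: [[2,0],[10,0],[14,1],[19,0]]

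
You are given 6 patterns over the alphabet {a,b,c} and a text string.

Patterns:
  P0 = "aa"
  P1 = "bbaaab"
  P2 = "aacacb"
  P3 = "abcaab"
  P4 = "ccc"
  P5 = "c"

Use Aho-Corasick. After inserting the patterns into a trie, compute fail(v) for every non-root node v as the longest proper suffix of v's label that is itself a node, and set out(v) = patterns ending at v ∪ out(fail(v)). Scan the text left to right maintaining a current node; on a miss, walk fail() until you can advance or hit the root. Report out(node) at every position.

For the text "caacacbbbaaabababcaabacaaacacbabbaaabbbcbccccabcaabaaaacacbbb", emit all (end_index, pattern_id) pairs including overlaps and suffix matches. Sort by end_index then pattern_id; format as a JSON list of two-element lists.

Build:
Trie (insert patterns):
  0='ε' goto a→1 b→3 c→18
  1='a' goto a→2 b→13
  2='aa' goto c→9  ←P0
  3='b' goto b→4
  4='bb' goto a→5
  5='bba' goto a→6
  6='bbaa' goto a→7
  7='bbaaa' goto b→8
  8='bbaaab' goto ·  ←P1
  9='aac' goto a→10
  10='aaca' goto c→11
  11='aacac' goto b→12
  12='aacacb' goto ·  ←P2
  13='ab' goto c→14
  14='abc' goto a→15
  15='abca' goto a→16
  16='abcaa' goto b→17
  17='abcaab' goto ·  ←P3
  18='c' goto c→19  ←P5
  19='cc' goto c→20
  20='ccc' goto ·  ←P4

BFS fail/out derivation:
  fail(1) 'a': from fail(0)=0 chase 'a': 0 ⇒ 0;  out=∅∪out(0)=∅
  fail(3) 'b': from fail(0)=0 chase 'b': 0 ⇒ 0;  out=∅∪out(0)=∅
  fail(18) 'c': from fail(0)=0 chase 'c': 0 ⇒ 0;  out={5}∪out(0)={5}
  fail(2) 'aa': from fail(1)=0 chase 'a': 0 ⇒ 1;  out={0}∪out(1)={0}
  fail(4) 'bb': from fail(3)=0 chase 'b': 0 ⇒ 3;  out=∅∪out(3)=∅
  fail(13) 'ab': from fail(1)=0 chase 'b': 0 ⇒ 3;  out=∅∪out(3)=∅
  fail(19) 'cc': from fail(18)=0 chase 'c': 0 ⇒ 18;  out=∅∪out(18)={5}
  fail(5) 'bba': from fail(4)=3 chase 'a': 3→0 ⇒ 1;  out=∅∪out(1)=∅
  fail(9) 'aac': from fail(2)=1 chase 'c': 1→0 ⇒ 18;  out=∅∪out(18)={5}
  fail(14) 'abc': from fail(13)=3 chase 'c': 3→0 ⇒ 18;  out=∅∪out(18)={5}
  fail(20) 'ccc': from fail(19)=18 chase 'c': 18 ⇒ 19;  out={4}∪out(19)={4,5}
  fail(6) 'bbaa': from fail(5)=1 chase 'a': 1 ⇒ 2;  out=∅∪out(2)={0}
  fail(10) 'aaca': from fail(9)=18 chase 'a': 18→0 ⇒ 1;  out=∅∪out(1)=∅
  fail(15) 'abca': from fail(14)=18 chase 'a': 18→0 ⇒ 1;  out=∅∪out(1)=∅
  fail(7) 'bbaaa': from fail(6)=2 chase 'a': 2→1 ⇒ 2;  out=∅∪out(2)={0}
  fail(11) 'aacac': from fail(10)=1 chase 'c': 1→0 ⇒ 18;  out=∅∪out(18)={5}
  fail(16) 'abcaa': from fail(15)=1 chase 'a': 1 ⇒ 2;  out=∅∪out(2)={0}
  fail(8) 'bbaaab': from fail(7)=2 chase 'b': 2→1 ⇒ 13;  out={1}∪out(13)={1}
  fail(12) 'aacacb': from fail(11)=18 chase 'b': 18→0 ⇒ 3;  out={2}∪out(3)={2}
  fail(17) 'abcaab': from fail(16)=2 chase 'b': 2→1 ⇒ 13;  out={3}∪out(13)={3}

Scan:
[0] read 'c'  n0⇒n18  ** P5@[0:0]
[1] read 'a'  n18⇒n1 (fail-walked)
[2] read 'a'  n1⇒n2  ** P0@[1:2]
[3] read 'c'  n2⇒n9  ** P5@[3:3]
[4] read 'a'  n9⇒n10
[5] read 'c'  n10⇒n11  ** P5@[5:5]
[6] read 'b'  n11⇒n12  ** P2@[1:6]
[7] read 'b'  n12⇒n4 (fail-walked)
[8] read 'b'  n4⇒n4 (fail-walked)
[9] read 'a'  n4⇒n5
[10] read 'a'  n5⇒n6  ** P0@[9:10]
[11] read 'a'  n6⇒n7  ** P0@[10:11]
[12] read 'b'  n7⇒n8  ** P1@[7:12]
[13] read 'a'  n8⇒n1 (fail-walked)
[14] read 'b'  n1⇒n13
[15] read 'a'  n13⇒n1 (fail-walked)
[16] read 'b'  n1⇒n13
[17] read 'c'  n13⇒n14  ** P5@[17:17]
[18] read 'a'  n14⇒n15
[19] read 'a'  n15⇒n16  ** P0@[18:19]
[20] read 'b'  n16⇒n17  ** P3@[15:20]
[21] read 'a'  n17⇒n1 (fail-walked)
[22] read 'c'  n1⇒n18 (fail-walked)  ** P5@[22:22]
[23] read 'a'  n18⇒n1 (fail-walked)
[24] read 'a'  n1⇒n2  ** P0@[23:24]
[25] read 'a'  n2⇒n2 (fail-walked)  ** P0@[24:25]
[26] read 'c'  n2⇒n9  ** P5@[26:26]
[27] read 'a'  n9⇒n10
[28] read 'c'  n10⇒n11  ** P5@[28:28]
[29] read 'b'  n11⇒n12  ** P2@[24:29]
[30] read 'a'  n12⇒n1 (fail-walked)
[31] read 'b'  n1⇒n13
[32] read 'b'  n13⇒n4 (fail-walked)
[33] read 'a'  n4⇒n5
[34] read 'a'  n5⇒n6  ** P0@[33:34]
[35] read 'a'  n6⇒n7  ** P0@[34:35]
[36] read 'b'  n7⇒n8  ** P1@[31:36]
[37] read 'b'  n8⇒n4 (fail-walked)
[38] read 'b'  n4⇒n4 (fail-walked)
[39] read 'c'  n4⇒n18 (fail-walked)  ** P5@[39:39]
[40] read 'b'  n18⇒n3 (fail-walked)
[41] read 'c'  n3⇒n18 (fail-walked)  ** P5@[41:41]
[42] read 'c'  n18⇒n19  ** P5@[42:42]
[43] read 'c'  n19⇒n20  ** P4@[41:43],P5@[43:43]
[44] read 'c'  n20⇒n20 (fail-walked)  ** P4@[42:44],P5@[44:44]
[45] read 'a'  n20⇒n1 (fail-walked)
[46] read 'b'  n1⇒n13
[47] read 'c'  n13⇒n14  ** P5@[47:47]
[48] read 'a'  n14⇒n15
[49] read 'a'  n15⇒n16  ** P0@[48:49]
[50] read 'b'  n16⇒n17  ** P3@[45:50]
[51] read 'a'  n17⇒n1 (fail-walked)
[52] read 'a'  n1⇒n2  ** P0@[51:52]
[53] read 'a'  n2⇒n2 (fail-walked)  ** P0@[52:53]
[54] read 'a'  n2⇒n2 (fail-walked)  ** P0@[53:54]
[55] read 'c'  n2⇒n9  ** P5@[55:55]
[56] read 'a'  n9⇒n10
[57] read 'c'  n10⇒n11  ** P5@[57:57]
[58] read 'b'  n11⇒n12  ** P2@[53:58]
[59] read 'b'  n12⇒n4 (fail-walked)
[60] read 'b'  n4⇒n4 (fail-walked)

Result: [[0,5],[2,0],[3,5],[5,5],[6,2],[10,0],[11,0],[12,1],[17,5],[19,0],[20,3],[22,5],[24,0],[25,0],[26,5],[28,5],[29,2],[34,0],[35,0],[36,1],[39,5],[41,5],[42,5],[43,4],[43,5],[44,4],[44,5],[47,5],[49,0],[50,3],[52,0],[53,0],[54,0],[55,5],[57,5],[58,2]]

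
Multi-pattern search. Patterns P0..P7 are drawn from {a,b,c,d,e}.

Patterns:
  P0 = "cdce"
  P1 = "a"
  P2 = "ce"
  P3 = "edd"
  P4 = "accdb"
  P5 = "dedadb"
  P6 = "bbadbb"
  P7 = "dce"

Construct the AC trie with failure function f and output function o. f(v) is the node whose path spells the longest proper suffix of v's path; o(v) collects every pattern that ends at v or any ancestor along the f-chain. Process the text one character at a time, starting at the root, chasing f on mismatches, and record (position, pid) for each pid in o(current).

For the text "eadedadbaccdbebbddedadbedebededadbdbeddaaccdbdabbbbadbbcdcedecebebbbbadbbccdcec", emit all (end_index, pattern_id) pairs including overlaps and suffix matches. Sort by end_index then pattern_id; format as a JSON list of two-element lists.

Build:
Trie (insert patterns):
  0='ε' goto a→5 b→20 c→1 d→14 e→7
  1='c' goto d→2 e→6
  2='cd' goto c→3
  3='cdc' goto e→4
  4='cdce' goto ·  ←P0
  5='a' goto c→10  ←P1
  6='ce' goto ·  ←P2
  7='e' goto d→8
  8='ed' goto d→9
  9='edd' goto ·  ←P3
  10='ac' goto c→11
  11='acc' goto d→12
  12='accd' goto b→13
  13='accdb' goto ·  ←P4
  14='d' goto c→26 e→15
  15='de' goto d→16
  16='ded' goto a→17
  17='deda' goto d→18
  18='dedad' goto b→19
  19='dedadb' goto ·  ←P5
  20='b' goto b→21
  21='bb' goto a→22
  22='bba' goto d→23
  23='bbad' goto b→24
  24='bbadb' goto b→25
  25='bbadbb' goto ·  ←P6
  26='dc' goto e→27
  27='dce' goto ·  ←P7

BFS fail/out derivation:
  n1('c'): parent n0 fail=0; on 'c' 0 → fail=0;  out ∅∪∅=∅
  n5('a'): parent n0 fail=0; on 'a' 0 → fail=0;  out {1}∪∅={1}
  n7('e'): parent n0 fail=0; on 'e' 0 → fail=0;  out ∅∪∅=∅
  n14('d'): parent n0 fail=0; on 'd' 0 → fail=0;  out ∅∪∅=∅
  n20('b'): parent n0 fail=0; on 'b' 0 → fail=0;  out ∅∪∅=∅
  n2('cd'): parent n1 fail=0; on 'd' 0 → fail=14;  out ∅∪∅=∅
  n6('ce'): parent n1 fail=0; on 'e' 0 → fail=7;  out {2}∪∅={2}
  n8('ed'): parent n7 fail=0; on 'd' 0 → fail=14;  out ∅∪∅=∅
  n10('ac'): parent n5 fail=0; on 'c' 0 → fail=1;  out ∅∪∅=∅
  n15('de'): parent n14 fail=0; on 'e' 0 → fail=7;  out ∅∪∅=∅
  n21('bb'): parent n20 fail=0; on 'b' 0 → fail=20;  out ∅∪∅=∅
  n26('dc'): parent n14 fail=0; on 'c' 0 → fail=1;  out ∅∪∅=∅
  n3('cdc'): parent n2 fail=14; on 'c' 14 → fail=26;  out ∅∪∅=∅
  n9('edd'): parent n8 fail=14; on 'd' 14→0 → fail=14;  out {3}∪∅={3}
  n11('acc'): parent n10 fail=1; on 'c' 1→0 → fail=1;  out ∅∪∅=∅
  n16('ded'): parent n15 fail=7; on 'd' 7 → fail=8;  out ∅∪∅=∅
  n22('bba'): parent n21 fail=20; on 'a' 20→0 → fail=5;  out ∅∪{1}={1}
  n27('dce'): parent n26 fail=1; on 'e' 1 → fail=6;  out {7}∪{2}={2,7}
  n4('cdce'): parent n3 fail=26; on 'e' 26 → fail=27;  out {0}∪{2,7}={0,2,7}
  n12('accd'): parent n11 fail=1; on 'd' 1 → fail=2;  out ∅∪∅=∅
  n17('deda'): parent n16 fail=8; on 'a' 8→14→0 → fail=5;  out ∅∪{1}={1}
  n23('bbad'): parent n22 fail=5; on 'd' 5→0 → fail=14;  out ∅∪∅=∅
  n13('accdb'): parent n12 fail=2; on 'b' 2→14→0 → fail=20;  out {4}∪∅={4}
  n18('dedad'): parent n17 fail=5; on 'd' 5→0 → fail=14;  out ∅∪∅=∅
  n24('bbadb'): parent n23 fail=14; on 'b' 14→0 → fail=20;  out ∅∪∅=∅
  n19('dedadb'): parent n18 fail=14; on 'b' 14→0 → fail=20;  out {5}∪∅={5}
  n25('bbadbb'): parent n24 fail=20; on 'b' 20 → fail=21;  out {6}∪∅={6}

Text stream:
[0] read 'e'  n0⇒n7
[1] read 'a'  n7⇒n5 (via fail)  ** P1@[1:1]
[2] read 'd'  n5⇒n14 (via fail)
[3] read 'e'  n14⇒n15
[4] read 'd'  n15⇒n16
[5] read 'a'  n16⇒n17  ** P1@[5:5]
[6] read 'd'  n17⇒n18
[7] read 'b'  n18⇒n19  ** P5@[2:7]
[8] read 'a'  n19⇒n5 (via fail)  ** P1@[8:8]
[9] read 'c'  n5⇒n10
[10] read 'c'  n10⇒n11
[11] read 'd'  n11⇒n12
[12] read 'b'  n12⇒n13  ** P4@[8:12]
[13] read 'e'  n13⇒n7 (via fail)
[14] read 'b'  n7⇒n20 (via fail)
[15] read 'b'  n20⇒n21
[16] read 'd'  n21⇒n14 (via fail)
[17] read 'd'  n14⇒n14 (via fail)
[18] read 'e'  n14⇒n15
[19] read 'd'  n15⇒n16
[20] read 'a'  n16⇒n17  ** P1@[20:20]
[21] read 'd'  n17⇒n18
[22] read 'b'  n18⇒n19  ** P5@[17:22]
[23] read 'e'  n19⇒n7 (via fail)
[24] read 'd'  n7⇒n8
[25] read 'e'  n8⇒n15 (via fail)
[26] read 'b'  n15⇒n20 (via fail)
[27] read 'e'  n20⇒n7 (via fail)
[28] read 'd'  n7⇒n8
[29] read 'e'  n8⇒n15 (via fail)
[30] read 'd'  n15⇒n16
[31] read 'a'  n16⇒n17  ** P1@[31:31]
[32] read 'd'  n17⇒n18
[33] read 'b'  n18⇒n19  ** P5@[28:33]
[34] read 'd'  n19⇒n14 (via fail)
[35] read 'b'  n14⇒n20 (via fail)
[36] read 'e'  n20⇒n7 (via fail)
[37] read 'd'  n7⇒n8
[38] read 'd'  n8⇒n9  ** P3@[36:38]
[39] read 'a'  n9⇒n5 (via fail)  ** P1@[39:39]
[40] read 'a'  n5⇒n5 (via fail)  ** P1@[40:40]
[41] read 'c'  n5⇒n10
[42] read 'c'  n10⇒n11
[43] read 'd'  n11⇒n12
[44] read 'b'  n12⇒n13  ** P4@[40:44]
[45] read 'd'  n13⇒n14 (via fail)
[46] read 'a'  n14⇒n5 (via fail)  ** P1@[46:46]
[47] read 'b'  n5⇒n20 (via fail)
[48] read 'b'  n20⇒n21
[49] read 'b'  n21⇒n21 (via fail)
[50] read 'b'  n21⇒n21 (via fail)
[51] read 'a'  n21⇒n22  ** P1@[51:51]
[52] read 'd'  n22⇒n23
[53] read 'b'  n23⇒n24
[54] read 'b'  n24⇒n25  ** P6@[49:54]
[55] read 'c'  n25⇒n1 (via fail)
[56] read 'd'  n1⇒n2
[57] read 'c'  n2⇒n3
[58] read 'e'  n3⇒n4  ** P0@[55:58],P2@[57:58],P7@[56:58]
[59] read 'd'  n4⇒n8 (via fail)
[60] read 'e'  n8⇒n15 (via fail)
[61] read 'c'  n15⇒n1 (via fail)
[62] read 'e'  n1⇒n6  ** P2@[61:62]
[63] read 'b'  n6⇒n20 (via fail)
[64] read 'e'  n20⇒n7 (via fail)
[65] read 'b'  n7⇒n20 (via fail)
[66] read 'b'  n20⇒n21
[67] read 'b'  n21⇒n21 (via fail)
[68] read 'b'  n21⇒n21 (via fail)
[69] read 'a'  n21⇒n22  ** P1@[69:69]
[70] read 'd'  n22⇒n23
[71] read 'b'  n23⇒n24
[72] read 'b'  n24⇒n25  ** P6@[67:72]
[73] read 'c'  n25⇒n1 (via fail)
[74] read 'c'  n1⇒n1 (via fail)
[75] read 'd'  n1⇒n2
[76] read 'c'  n2⇒n3
[77] read 'e'  n3⇒n4  ** P0@[74:77],P2@[76:77],P7@[75:77]
[78] read 'c'  n4⇒n1 (via fail)

Result: [[1,1],[5,1],[7,5],[8,1],[12,4],[20,1],[22,5],[31,1],[33,5],[38,3],[39,1],[40,1],[44,4],[46,1],[51,1],[54,6],[58,0],[58,2],[58,7],[62,2],[69,1],[72,6],[77,0],[77,2],[77,7]]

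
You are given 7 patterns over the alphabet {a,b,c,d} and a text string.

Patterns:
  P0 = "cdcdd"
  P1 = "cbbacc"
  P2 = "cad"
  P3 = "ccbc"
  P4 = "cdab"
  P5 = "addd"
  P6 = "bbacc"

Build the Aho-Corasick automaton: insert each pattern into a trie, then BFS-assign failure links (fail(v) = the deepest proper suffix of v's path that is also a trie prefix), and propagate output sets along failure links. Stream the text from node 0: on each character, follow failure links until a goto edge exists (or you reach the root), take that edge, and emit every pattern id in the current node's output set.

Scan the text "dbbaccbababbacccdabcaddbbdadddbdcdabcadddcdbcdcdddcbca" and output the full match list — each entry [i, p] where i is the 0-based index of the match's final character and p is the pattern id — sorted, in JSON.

Build automaton:
Trie nodes:
  n0 'ε': a→18 b→22 c→1
  n1 'c': a→11 b→6 c→13 d→2
  n2 'cd': a→16 c→3
  n3 'cdc': d→4
  n4 'cdcd': d→5
  n5 'cdcdd': ·  ←P0
  n6 'cb': b→7
  n7 'cbb': a→8
  n8 'cbba': c→9
  n9 'cbbac': c→10
  n10 'cbbacc': ·  ←P1
  n11 'ca': d→12
  n12 'cad': ·  ←P2
  n13 'cc': b→14
  n14 'ccb': c→15
  n15 'ccbc': ·  ←P3
  n16 'cda': b→17
  n17 'cdab': ·  ←P4
  n18 'a': d→19
  n19 'ad': d→20
  n20 'add': d→21
  n21 'addd': ·  ←P5
  n22 'b': b→23
  n23 'bb': a→24
  n24 'bba': c→25
  n25 'bbac': c→26
  n26 'bbacc': ·  ←P6

Failure links (BFS by depth):
  n1('c'): parent n0 fail=0; on 'c' 0 → fail=0;  out ∅∪∅=∅
  n18('a'): parent n0 fail=0; on 'a' 0 → fail=0;  out ∅∪∅=∅
  n22('b'): parent n0 fail=0; on 'b' 0 → fail=0;  out ∅∪∅=∅
  n2('cd'): parent n1 fail=0; on 'd' 0 → fail=0;  out ∅∪∅=∅
  n6('cb'): parent n1 fail=0; on 'b' 0 → fail=22;  out ∅∪∅=∅
  n11('ca'): parent n1 fail=0; on 'a' 0 → fail=18;  out ∅∪∅=∅
  n13('cc'): parent n1 fail=0; on 'c' 0 → fail=1;  out ∅∪∅=∅
  n19('ad'): parent n18 fail=0; on 'd' 0 → fail=0;  out ∅∪∅=∅
  n23('bb'): parent n22 fail=0; on 'b' 0 → fail=22;  out ∅∪∅=∅
  n3('cdc'): parent n2 fail=0; on 'c' 0 → fail=1;  out ∅∪∅=∅
  n7('cbb'): parent n6 fail=22; on 'b' 22 → fail=23;  out ∅∪∅=∅
  n12('cad'): parent n11 fail=18; on 'd' 18 → fail=19;  out {2}∪∅={2}
  n14('ccb'): parent n13 fail=1; on 'b' 1 → fail=6;  out ∅∪∅=∅
  n16('cda'): parent n2 fail=0; on 'a' 0 → fail=18;  out ∅∪∅=∅
  n20('add'): parent n19 fail=0; on 'd' 0 → fail=0;  out ∅∪∅=∅
  n24('bba'): parent n23 fail=22; on 'a' 22→0 → fail=18;  out ∅∪∅=∅
  n4('cdcd'): parent n3 fail=1; on 'd' 1 → fail=2;  out ∅∪∅=∅
  n8('cbba'): parent n7 fail=23; on 'a' 23 → fail=24;  out ∅∪∅=∅
  n15('ccbc'): parent n14 fail=6; on 'c' 6→22→0 → fail=1;  out {3}∪∅={3}
  n17('cdab'): parent n16 fail=18; on 'b' 18→0 → fail=22;  out {4}∪∅={4}
  n21('addd'): parent n20 fail=0; on 'd' 0 → fail=0;  out {5}∪∅={5}
  n25('bbac'): parent n24 fail=18; on 'c' 18→0 → fail=1;  out ∅∪∅=∅
  n5('cdcdd'): parent n4 fail=2; on 'd' 2→0 → fail=0;  out {0}∪∅={0}
  n9('cbbac'): parent n8 fail=24; on 'c' 24 → fail=25;  out ∅∪∅=∅
  n26('bbacc'): parent n25 fail=1; on 'c' 1 → fail=13;  out {6}∪∅={6}
  n10('cbbacc'): parent n9 fail=25; on 'c' 25 → fail=26;  out {1}∪{6}={1,6}

Text stream:
pos 0 'd': at 0
pos 1 'b': at 22
pos 2 'b': at 23
pos 3 'a': at 24
pos 4 'c': at 25
pos 5 'c': at 26  emit P6@[1:5]
pos 6 'b': at 14 (fail-walked)
pos 7 'a': at 18 (fail-walked)
pos 8 'b': at 22 (fail-walked)
pos 9 'a': at 18 (fail-walked)
pos 10 'b': at 22 (fail-walked)
pos 11 'b': at 23
pos 12 'a': at 24
pos 13 'c': at 25
pos 14 'c': at 26  emit P6@[10:14]
pos 15 'c': at 13 (fail-walked)
pos 16 'd': at 2 (fail-walked)
pos 17 'a': at 16
pos 18 'b': at 17  emit P4@[15:18]
pos 19 'c': at 1 (fail-walked)
pos 20 'a': at 11
pos 21 'd': at 12  emit P2@[19:21]
pos 22 'd': at 20 (fail-walked)
pos 23 'b': at 22 (fail-walked)
pos 24 'b': at 23
pos 25 'd': at 0 (fail-walked)
pos 26 'a': at 18
pos 27 'd': at 19
pos 28 'd': at 20
pos 29 'd': at 21  emit P5@[26:29]
pos 30 'b': at 22 (fail-walked)
pos 31 'd': at 0 (fail-walked)
pos 32 'c': at 1
pos 33 'd': at 2
pos 34 'a': at 16
pos 35 'b': at 17  emit P4@[32:35]
pos 36 'c': at 1 (fail-walked)
pos 37 'a': at 11
pos 38 'd': at 12  emit P2@[36:38]
pos 39 'd': at 20 (fail-walked)
pos 40 'd': at 21  emit P5@[37:40]
pos 41 'c': at 1 (fail-walked)
pos 42 'd': at 2
pos 43 'b': at 22 (fail-walked)
pos 44 'c': at 1 (fail-walked)
pos 45 'd': at 2
pos 46 'c': at 3
pos 47 'd': at 4
pos 48 'd': at 5  emit P0@[44:48]
pos 49 'd': at 0 (fail-walked)
pos 50 'c': at 1
pos 51 'b': at 6
pos 52 'c': at 1 (fail-walked)
pos 53 'a': at 11

All matches (sorted): [[5,6],[14,6],[18,4],[21,2],[29,5],[35,4],[38,2],[40,5],[48,0]]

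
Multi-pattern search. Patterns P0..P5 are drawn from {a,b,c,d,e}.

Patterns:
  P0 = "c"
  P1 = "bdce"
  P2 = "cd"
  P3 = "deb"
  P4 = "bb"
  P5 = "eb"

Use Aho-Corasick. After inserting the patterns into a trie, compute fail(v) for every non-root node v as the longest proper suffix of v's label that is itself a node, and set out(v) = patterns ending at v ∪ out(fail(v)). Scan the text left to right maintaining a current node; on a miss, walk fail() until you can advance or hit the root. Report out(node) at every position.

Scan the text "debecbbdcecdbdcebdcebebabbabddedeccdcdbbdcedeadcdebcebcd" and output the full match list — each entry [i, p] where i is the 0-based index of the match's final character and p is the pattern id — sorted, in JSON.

Build:
Trie nodes:
  0='ε' goto b→2 c→1 d→7 e→11
  1='c' goto d→6  [P0 ends]
  2='b' goto b→10 d→3
  3='bd' goto c→4
  4='bdc' goto e→5
  5='bdce' goto ·  [P1 ends]
  6='cd' goto ·  [P2 ends]
  7='d' goto e→8
  8='de' goto b→9
  9='deb' goto ·  [P3 ends]
  10='bb' goto ·  [P4 ends]
  11='e' goto b→12
  12='eb' goto ·  [P5 ends]

BFS fail/out derivation:
  n1('c'): parent n0 fail=0; on 'c' 0 → fail=0;  out {0}∪∅={0}
  n2('b'): parent n0 fail=0; on 'b' 0 → fail=0;  out ∅∪∅=∅
  n7('d'): parent n0 fail=0; on 'd' 0 → fail=0;  out ∅∪∅=∅
  n11('e'): parent n0 fail=0; on 'e' 0 → fail=0;  out ∅∪∅=∅
  n3('bd'): parent n2 fail=0; on 'd' 0 → fail=7;  out ∅∪∅=∅
  n6('cd'): parent n1 fail=0; on 'd' 0 → fail=7;  out {2}∪∅={2}
  n8('de'): parent n7 fail=0; on 'e' 0 → fail=11;  out ∅∪∅=∅
  n10('bb'): parent n2 fail=0; on 'b' 0 → fail=2;  out {4}∪∅={4}
  n12('eb'): parent n11 fail=0; on 'b' 0 → fail=2;  out {5}∪∅={5}
  n4('bdc'): parent n3 fail=7; on 'c' 7→0 → fail=1;  out ∅∪{0}={0}
  n9('deb'): parent n8 fail=11; on 'b' 11 → fail=12;  out {3}∪{5}={3,5}
  n5('bdce'): parent n4 fail=1; on 'e' 1→0 → fail=11;  out {1}∪∅={1}

Run:
[0] read 'd'  n0⇒n7
[1] read 'e'  n7⇒n8
[2] read 'b'  n8⇒n9  → match P3@[0:2],P5@[1:2]
[3] read 'e'  n9⇒n11 (via fail)
[4] read 'c'  n11⇒n1 (via fail)  → match P0@[4:4]
[5] read 'b'  n1⇒n2 (via fail)
[6] read 'b'  n2⇒n10  → match P4@[5:6]
[7] read 'd'  n10⇒n3 (via fail)
[8] read 'c'  n3⇒n4  → match P0@[8:8]
[9] read 'e'  n4⇒n5  → match P1@[6:9]
[10] read 'c'  n5⇒n1 (via fail)  → match P0@[10:10]
[11] read 'd'  n1⇒n6  → match P2@[10:11]
[12] read 'b'  n6⇒n2 (via fail)
[13] read 'd'  n2⇒n3
[14] read 'c'  n3⇒n4  → match P0@[14:14]
[15] read 'e'  n4⇒n5  → match P1@[12:15]
[16] read 'b'  n5⇒n12 (via fail)  → match P5@[15:16]
[17] read 'd'  n12⇒n3 (via fail)
[18] read 'c'  n3⇒n4  → match P0@[18:18]
[19] read 'e'  n4⇒n5  → match P1@[16:19]
[20] read 'b'  n5⇒n12 (via fail)  → match P5@[19:20]
[21] read 'e'  n12⇒n11 (via fail)
[22] read 'b'  n11⇒n12  → match P5@[21:22]
[23] read 'a'  n12⇒n0 (via fail)
[24] read 'b'  n0⇒n2
[25] read 'b'  n2⇒n10  → match P4@[24:25]
[26] read 'a'  n10⇒n0 (via fail)
[27] read 'b'  n0⇒n2
[28] read 'd'  n2⇒n3
[29] read 'd'  n3⇒n7 (via fail)
[30] read 'e'  n7⇒n8
[31] read 'd'  n8⇒n7 (via fail)
[32] read 'e'  n7⇒n8
[33] read 'c'  n8⇒n1 (via fail)  → match P0@[33:33]
[34] read 'c'  n1⇒n1 (via fail)  → match P0@[34:34]
[35] read 'd'  n1⇒n6  → match P2@[34:35]
[36] read 'c'  n6⇒n1 (via fail)  → match P0@[36:36]
[37] read 'd'  n1⇒n6  → match P2@[36:37]
[38] read 'b'  n6⇒n2 (via fail)
[39] read 'b'  n2⇒n10  → match P4@[38:39]
[40] read 'd'  n10⇒n3 (via fail)
[41] read 'c'  n3⇒n4  → match P0@[41:41]
[42] read 'e'  n4⇒n5  → match P1@[39:42]
[43] read 'd'  n5⇒n7 (via fail)
[44] read 'e'  n7⇒n8
[45] read 'a'  n8⇒n0 (via fail)
[46] read 'd'  n0⇒n7
[47] read 'c'  n7⇒n1 (via fail)  → match P0@[47:47]
[48] read 'd'  n1⇒n6  → match P2@[47:48]
[49] read 'e'  n6⇒n8 (via fail)
[50] read 'b'  n8⇒n9  → match P3@[48:50],P5@[49:50]
[51] read 'c'  n9⇒n1 (via fail)  → match P0@[51:51]
[52] read 'e'  n1⇒n11 (via fail)
[53] read 'b'  n11⇒n12  → match P5@[52:53]
[54] read 'c'  n12⇒n1 (via fail)  → match P0@[54:54]
[55] read 'd'  n1⇒n6  → match P2@[54:55]

Matches: [[2,3],[2,5],[4,0],[6,4],[8,0],[9,1],[10,0],[11,2],[14,0],[15,1],[16,5],[18,0],[19,1],[20,5],[22,5],[25,4],[33,0],[34,0],[35,2],[36,0],[37,2],[39,4],[41,0],[42,1],[47,0],[48,2],[50,3],[50,5],[51,0],[53,5],[54,0],[55,2]]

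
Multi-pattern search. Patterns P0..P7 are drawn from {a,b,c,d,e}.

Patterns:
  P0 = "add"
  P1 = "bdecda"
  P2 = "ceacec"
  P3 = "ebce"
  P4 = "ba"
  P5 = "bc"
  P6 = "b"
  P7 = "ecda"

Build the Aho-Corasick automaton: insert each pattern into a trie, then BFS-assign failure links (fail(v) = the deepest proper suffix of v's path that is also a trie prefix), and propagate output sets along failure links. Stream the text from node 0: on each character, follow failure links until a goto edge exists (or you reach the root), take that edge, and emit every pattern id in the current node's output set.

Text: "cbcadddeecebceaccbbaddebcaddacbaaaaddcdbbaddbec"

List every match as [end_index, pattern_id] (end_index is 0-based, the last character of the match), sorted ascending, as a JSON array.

Build automaton:
Trie nodes:
  n0 'ε': a→1 b→4 c→10 e→16
  n1 'a': d→2
  n2 'ad': d→3
  n3 'add': ·  ←P0
  n4 'b': a→20 c→21 d→5  ←P6
  n5 'bd': e→6
  n6 'bde': c→7
  n7 'bdec': d→8
  n8 'bdecd': a→9
  n9 'bdecda': ·  ←P1
  n10 'c': e→11
  n11 'ce': a→12
  n12 'cea': c→13
  n13 'ceac': e→14
  n14 'ceace': c→15
  n15 'ceacec': ·  ←P2
  n16 'e': b→17 c→22
  n17 'eb': c→18
  n18 'ebc': e→19
  n19 'ebce': ·  ←P3
  n20 'ba': ·  ←P4
  n21 'bc': ·  ←P5
  n22 'ec': d→23
  n23 'ecd': a→24
  n24 'ecda': ·  ←P7

BFS fail/out derivation:
  n1('a'): parent n0 fail=0; on 'a' 0 → fail=0;  out ∅∪∅=∅
  n4('b'): parent n0 fail=0; on 'b' 0 → fail=0;  out {6}∪∅={6}
  n10('c'): parent n0 fail=0; on 'c' 0 → fail=0;  out ∅∪∅=∅
  n16('e'): parent n0 fail=0; on 'e' 0 → fail=0;  out ∅∪∅=∅
  n2('ad'): parent n1 fail=0; on 'd' 0 → fail=0;  out ∅∪∅=∅
  n5('bd'): parent n4 fail=0; on 'd' 0 → fail=0;  out ∅∪∅=∅
  n11('ce'): parent n10 fail=0; on 'e' 0 → fail=16;  out ∅∪∅=∅
  n17('eb'): parent n16 fail=0; on 'b' 0 → fail=4;  out ∅∪{6}={6}
  n20('ba'): parent n4 fail=0; on 'a' 0 → fail=1;  out {4}∪∅={4}
  n21('bc'): parent n4 fail=0; on 'c' 0 → fail=10;  out {5}∪∅={5}
  n22('ec'): parent n16 fail=0; on 'c' 0 → fail=10;  out ∅∪∅=∅
  n3('add'): parent n2 fail=0; on 'd' 0 → fail=0;  out {0}∪∅={0}
  n6('bde'): parent n5 fail=0; on 'e' 0 → fail=16;  out ∅∪∅=∅
  n12('cea'): parent n11 fail=16; on 'a' 16→0 → fail=1;  out ∅∪∅=∅
  n18('ebc'): parent n17 fail=4; on 'c' 4 → fail=21;  out ∅∪{5}={5}
  n23('ecd'): parent n22 fail=10; on 'd' 10→0 → fail=0;  out ∅∪∅=∅
  n7('bdec'): parent n6 fail=16; on 'c' 16 → fail=22;  out ∅∪∅=∅
  n13('ceac'): parent n12 fail=1; on 'c' 1→0 → fail=10;  out ∅∪∅=∅
  n19('ebce'): parent n18 fail=21; on 'e' 21→10 → fail=11;  out {3}∪∅={3}
  n24('ecda'): parent n23 fail=0; on 'a' 0 → fail=1;  out {7}∪∅={7}
  n8('bdecd'): parent n7 fail=22; on 'd' 22 → fail=23;  out ∅∪∅=∅
  n14('ceace'): parent n13 fail=10; on 'e' 10 → fail=11;  out ∅∪∅=∅
  n9('bdecda'): parent n8 fail=23; on 'a' 23 → fail=24;  out {1}∪{7}={1,7}
  n15('ceacec'): parent n14 fail=11; on 'c' 11→16 → fail=22;  out {2}∪∅={2}

Scan:
pos 0 'c': at 10
pos 1 'b': at 4 (fail-walked)  emit P6@[1:1]
pos 2 'c': at 21  emit P5@[1:2]
pos 3 'a': at 1 (fail-walked)
pos 4 'd': at 2
pos 5 'd': at 3  emit P0@[3:5]
pos 6 'd': at 0 (fail-walked)
pos 7 'e': at 16
pos 8 'e': at 16 (fail-walked)
pos 9 'c': at 22
pos 10 'e': at 11 (fail-walked)
pos 11 'b': at 17 (fail-walked)  emit P6@[11:11]
pos 12 'c': at 18  emit P5@[11:12]
pos 13 'e': at 19  emit P3@[10:13]
pos 14 'a': at 12 (fail-walked)
pos 15 'c': at 13
pos 16 'c': at 10 (fail-walked)
pos 17 'b': at 4 (fail-walked)  emit P6@[17:17]
pos 18 'b': at 4 (fail-walked)  emit P6@[18:18]
pos 19 'a': at 20  emit P4@[18:19]
pos 20 'd': at 2 (fail-walked)
pos 21 'd': at 3  emit P0@[19:21]
pos 22 'e': at 16 (fail-walked)
pos 23 'b': at 17  emit P6@[23:23]
pos 24 'c': at 18  emit P5@[23:24]
pos 25 'a': at 1 (fail-walked)
pos 26 'd': at 2
pos 27 'd': at 3  emit P0@[25:27]
pos 28 'a': at 1 (fail-walked)
pos 29 'c': at 10 (fail-walked)
pos 30 'b': at 4 (fail-walked)  emit P6@[30:30]
pos 31 'a': at 20  emit P4@[30:31]
pos 32 'a': at 1 (fail-walked)
pos 33 'a': at 1 (fail-walked)
pos 34 'a': at 1 (fail-walked)
pos 35 'd': at 2
pos 36 'd': at 3  emit P0@[34:36]
pos 37 'c': at 10 (fail-walked)
pos 38 'd': at 0 (fail-walked)
pos 39 'b': at 4  emit P6@[39:39]
pos 40 'b': at 4 (fail-walked)  emit P6@[40:40]
pos 41 'a': at 20  emit P4@[40:41]
pos 42 'd': at 2 (fail-walked)
pos 43 'd': at 3  emit P0@[41:43]
pos 44 'b': at 4 (fail-walked)  emit P6@[44:44]
pos 45 'e': at 16 (fail-walked)
pos 46 'c': at 22

Result: [[1,6],[2,5],[5,0],[11,6],[12,5],[13,3],[17,6],[18,6],[19,4],[21,0],[23,6],[24,5],[27,0],[30,6],[31,4],[36,0],[39,6],[40,6],[41,4],[43,0],[44,6]]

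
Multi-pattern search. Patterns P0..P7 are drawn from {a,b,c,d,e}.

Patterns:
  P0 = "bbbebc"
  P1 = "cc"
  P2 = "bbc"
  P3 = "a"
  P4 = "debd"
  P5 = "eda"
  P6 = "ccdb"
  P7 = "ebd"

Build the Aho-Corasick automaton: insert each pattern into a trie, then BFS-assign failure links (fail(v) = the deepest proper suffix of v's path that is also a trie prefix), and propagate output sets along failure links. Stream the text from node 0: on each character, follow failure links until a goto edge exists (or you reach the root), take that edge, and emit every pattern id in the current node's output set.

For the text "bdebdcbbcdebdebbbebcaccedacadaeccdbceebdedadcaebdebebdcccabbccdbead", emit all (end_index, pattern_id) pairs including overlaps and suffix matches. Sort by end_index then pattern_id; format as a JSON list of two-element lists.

Build:
Trie nodes:
  n0 'ε': a→10 b→1 c→7 d→11 e→15
  n1 'b': b→2
  n2 'bb': b→3 c→9
  n3 'bbb': e→4
  n4 'bbbe': b→5
  n5 'bbbeb': c→6
  n6 'bbbebc': ·  [P0 ends]
  n7 'c': c→8
  n8 'cc': d→18  [P1 ends]
  n9 'bbc': ·  [P2 ends]
  n10 'a': ·  [P3 ends]
  n11 'd': e→12
  n12 'de': b→13
  n13 'deb': d→14
  n14 'debd': ·  [P4 ends]
  n15 'e': b→20 d→16
  n16 'ed': a→17
  n17 'eda': ·  [P5 ends]
  n18 'ccd': b→19
  n19 'ccdb': ·  [P6 ends]
  n20 'eb': d→21
  n21 'ebd': ·  [P7 ends]

Failure links (BFS by depth):
  n1('b'): parent n0 fail=0; on 'b' 0 → fail=0;  out ∅∪∅=∅
  n7('c'): parent n0 fail=0; on 'c' 0 → fail=0;  out ∅∪∅=∅
  n10('a'): parent n0 fail=0; on 'a' 0 → fail=0;  out {3}∪∅={3}
  n11('d'): parent n0 fail=0; on 'd' 0 → fail=0;  out ∅∪∅=∅
  n15('e'): parent n0 fail=0; on 'e' 0 → fail=0;  out ∅∪∅=∅
  n2('bb'): parent n1 fail=0; on 'b' 0 → fail=1;  out ∅∪∅=∅
  n8('cc'): parent n7 fail=0; on 'c' 0 → fail=7;  out {1}∪∅={1}
  n12('de'): parent n11 fail=0; on 'e' 0 → fail=15;  out ∅∪∅=∅
  n16('ed'): parent n15 fail=0; on 'd' 0 → fail=11;  out ∅∪∅=∅
  n20('eb'): parent n15 fail=0; on 'b' 0 → fail=1;  out ∅∪∅=∅
  n3('bbb'): parent n2 fail=1; on 'b' 1 → fail=2;  out ∅∪∅=∅
  n9('bbc'): parent n2 fail=1; on 'c' 1→0 → fail=7;  out {2}∪∅={2}
  n13('deb'): parent n12 fail=15; on 'b' 15 → fail=20;  out ∅∪∅=∅
  n17('eda'): parent n16 fail=11; on 'a' 11→0 → fail=10;  out {5}∪{3}={3,5}
  n18('ccd'): parent n8 fail=7; on 'd' 7→0 → fail=11;  out ∅∪∅=∅
  n21('ebd'): parent n20 fail=1; on 'd' 1→0 → fail=11;  out {7}∪∅={7}
  n4('bbbe'): parent n3 fail=2; on 'e' 2→1→0 → fail=15;  out ∅∪∅=∅
  n14('debd'): parent n13 fail=20; on 'd' 20 → fail=21;  out {4}∪{7}={4,7}
  n19('ccdb'): parent n18 fail=11; on 'b' 11→0 → fail=1;  out {6}∪∅={6}
  n5('bbbeb'): parent n4 fail=15; on 'b' 15 → fail=20;  out ∅∪∅=∅
  n6('bbbebc'): parent n5 fail=20; on 'c' 20→1→0 → fail=7;  out {0}∪∅={0}

Text stream:
[0] read 'b'  n0⇒n1
[1] read 'd'  n1⇒n11 (fail-walked)
[2] read 'e'  n11⇒n12
[3] read 'b'  n12⇒n13
[4] read 'd'  n13⇒n14  emit P4@[1:4],P7@[2:4]
[5] read 'c'  n14⇒n7 (fail-walked)
[6] read 'b'  n7⇒n1 (fail-walked)
[7] read 'b'  n1⇒n2
[8] read 'c'  n2⇒n9  emit P2@[6:8]
[9] read 'd'  n9⇒n11 (fail-walked)
[10] read 'e'  n11⇒n12
[11] read 'b'  n12⇒n13
[12] read 'd'  n13⇒n14  emit P4@[9:12],P7@[10:12]
[13] read 'e'  n14⇒n12 (fail-walked)
[14] read 'b'  n12⇒n13
[15] read 'b'  n13⇒n2 (fail-walked)
[16] read 'b'  n2⇒n3
[17] read 'e'  n3⇒n4
[18] read 'b'  n4⇒n5
[19] read 'c'  n5⇒n6  emit P0@[14:19]
[20] read 'a'  n6⇒n10 (fail-walked)  emit P3@[20:20]
[21] read 'c'  n10⇒n7 (fail-walked)
[22] read 'c'  n7⇒n8  emit P1@[21:22]
[23] read 'e'  n8⇒n15 (fail-walked)
[24] read 'd'  n15⇒n16
[25] read 'a'  n16⇒n17  emit P3@[25:25],P5@[23:25]
[26] read 'c'  n17⇒n7 (fail-walked)
[27] read 'a'  n7⇒n10 (fail-walked)  emit P3@[27:27]
[28] read 'd'  n10⇒n11 (fail-walked)
[29] read 'a'  n11⇒n10 (fail-walked)  emit P3@[29:29]
[30] read 'e'  n10⇒n15 (fail-walked)
[31] read 'c'  n15⇒n7 (fail-walked)
[32] read 'c'  n7⇒n8  emit P1@[31:32]
[33] read 'd'  n8⇒n18
[34] read 'b'  n18⇒n19  emit P6@[31:34]
[35] read 'c'  n19⇒n7 (fail-walked)
[36] read 'e'  n7⇒n15 (fail-walked)
[37] read 'e'  n15⇒n15 (fail-walked)
[38] read 'b'  n15⇒n20
[39] read 'd'  n20⇒n21  emit P7@[37:39]
[40] read 'e'  n21⇒n12 (fail-walked)
[41] read 'd'  n12⇒n16 (fail-walked)
[42] read 'a'  n16⇒n17  emit P3@[42:42],P5@[40:42]
[43] read 'd'  n17⇒n11 (fail-walked)
[44] read 'c'  n11⇒n7 (fail-walked)
[45] read 'a'  n7⇒n10 (fail-walked)  emit P3@[45:45]
[46] read 'e'  n10⇒n15 (fail-walked)
[47] read 'b'  n15⇒n20
[48] read 'd'  n20⇒n21  emit P7@[46:48]
[49] read 'e'  n21⇒n12 (fail-walked)
[50] read 'b'  n12⇒n13
[51] read 'e'  n13⇒n15 (fail-walked)
[52] read 'b'  n15⇒n20
[53] read 'd'  n20⇒n21  emit P7@[51:53]
[54] read 'c'  n21⇒n7 (fail-walked)
[55] read 'c'  n7⇒n8  emit P1@[54:55]
[56] read 'c'  n8⇒n8 (fail-walked)  emit P1@[55:56]
[57] read 'a'  n8⇒n10 (fail-walked)  emit P3@[57:57]
[58] read 'b'  n10⇒n1 (fail-walked)
[59] read 'b'  n1⇒n2
[60] read 'c'  n2⇒n9  emit P2@[58:60]
[61] read 'c'  n9⇒n8 (fail-walked)  emit P1@[60:61]
[62] read 'd'  n8⇒n18
[63] read 'b'  n18⇒n19  emit P6@[60:63]
[64] read 'e'  n19⇒n15 (fail-walked)
[65] read 'a'  n15⇒n10 (fail-walked)  emit P3@[65:65]
[66] read 'd'  n10⇒n11 (fail-walked)

All matches (sorted): [[4,4],[4,7],[8,2],[12,4],[12,7],[19,0],[20,3],[22,1],[25,3],[25,5],[27,3],[29,3],[32,1],[34,6],[39,7],[42,3],[42,5],[45,3],[48,7],[53,7],[55,1],[56,1],[57,3],[60,2],[61,1],[63,6],[65,3]]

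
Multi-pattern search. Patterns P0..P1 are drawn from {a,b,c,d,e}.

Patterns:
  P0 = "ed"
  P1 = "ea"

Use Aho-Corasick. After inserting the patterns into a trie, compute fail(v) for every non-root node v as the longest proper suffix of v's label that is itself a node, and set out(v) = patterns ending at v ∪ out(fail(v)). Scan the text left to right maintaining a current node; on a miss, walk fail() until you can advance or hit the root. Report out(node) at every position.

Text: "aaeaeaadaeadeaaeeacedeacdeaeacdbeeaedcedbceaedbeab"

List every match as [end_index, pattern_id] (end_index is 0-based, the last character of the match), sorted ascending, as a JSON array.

Build:
Trie (insert patterns):
  0='ε' goto e→1
  1='e' goto a→3 d→2
  2='ed' goto ·  [P0 ends]
  3='ea' goto ·  [P1 ends]

Failure links (BFS by depth):
  fail(1) 'e': from fail(0)=0 chase 'e': 0 ⇒ 0;  out=∅∪out(0)=∅
  fail(2) 'ed': from fail(1)=0 chase 'd': 0 ⇒ 0;  out={0}∪out(0)={0}
  fail(3) 'ea': from fail(1)=0 chase 'a': 0 ⇒ 0;  out={1}∪out(0)={1}

Text stream:
i=0 'a': node 0→0
i=1 'a': node 0→0
i=2 'e': node 0→1
i=3 'a': node 1→3  ** P1@[2:3]
i=4 'e': node 3→1 (fail-walked)
i=5 'a': node 1→3  ** P1@[4:5]
i=6 'a': node 3→0 (fail-walked)
i=7 'd': node 0→0
i=8 'a': node 0→0
i=9 'e': node 0→1
i=10 'a': node 1→3  ** P1@[9:10]
i=11 'd': node 3→0 (fail-walked)
i=12 'e': node 0→1
i=13 'a': node 1→3  ** P1@[12:13]
i=14 'a': node 3→0 (fail-walked)
i=15 'e': node 0→1
i=16 'e': node 1→1 (fail-walked)
i=17 'a': node 1→3  ** P1@[16:17]
i=18 'c': node 3→0 (fail-walked)
i=19 'e': node 0→1
i=20 'd': node 1→2  ** P0@[19:20]
i=21 'e': node 2→1 (fail-walked)
i=22 'a': node 1→3  ** P1@[21:22]
i=23 'c': node 3→0 (fail-walked)
i=24 'd': node 0→0
i=25 'e': node 0→1
i=26 'a': node 1→3  ** P1@[25:26]
i=27 'e': node 3→1 (fail-walked)
i=28 'a': node 1→3  ** P1@[27:28]
i=29 'c': node 3→0 (fail-walked)
i=30 'd': node 0→0
i=31 'b': node 0→0
i=32 'e': node 0→1
i=33 'e': node 1→1 (fail-walked)
i=34 'a': node 1→3  ** P1@[33:34]
i=35 'e': node 3→1 (fail-walked)
i=36 'd': node 1→2  ** P0@[35:36]
i=37 'c': node 2→0 (fail-walked)
i=38 'e': node 0→1
i=39 'd': node 1→2  ** P0@[38:39]
i=40 'b': node 2→0 (fail-walked)
i=41 'c': node 0→0
i=42 'e': node 0→1
i=43 'a': node 1→3  ** P1@[42:43]
i=44 'e': node 3→1 (fail-walked)
i=45 'd': node 1→2  ** P0@[44:45]
i=46 'b': node 2→0 (fail-walked)
i=47 'e': node 0→1
i=48 'a': node 1→3  ** P1@[47:48]
i=49 'b': node 3→0 (fail-walked)

Result: [[3,1],[5,1],[10,1],[13,1],[17,1],[20,0],[22,1],[26,1],[28,1],[34,1],[36,0],[39,0],[43,1],[45,0],[48,1]]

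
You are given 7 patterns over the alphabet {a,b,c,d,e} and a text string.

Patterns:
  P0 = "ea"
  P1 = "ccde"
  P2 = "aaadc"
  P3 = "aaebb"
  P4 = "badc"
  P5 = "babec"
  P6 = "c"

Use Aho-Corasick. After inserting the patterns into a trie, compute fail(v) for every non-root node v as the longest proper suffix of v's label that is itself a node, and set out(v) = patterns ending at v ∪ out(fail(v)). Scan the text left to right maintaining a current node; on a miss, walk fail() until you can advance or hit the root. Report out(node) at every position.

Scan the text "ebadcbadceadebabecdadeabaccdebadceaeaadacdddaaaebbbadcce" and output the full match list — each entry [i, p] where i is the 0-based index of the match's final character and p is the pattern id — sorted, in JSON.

Construct AC machine:
Trie nodes:
  n0 'ε': a→7 b→15 c→3 e→1
  n1 'e': a→2
  n2 'ea': ·  [P0 ends]
  n3 'c': c→4  [P6 ends]
  n4 'cc': d→5
  n5 'ccd': e→6
  n6 'ccde': ·  [P1 ends]
  n7 'a': a→8
  n8 'aa': a→9 e→12
  n9 'aaa': d→10
  n10 'aaad': c→11
  n11 'aaadc': ·  [P2 ends]
  n12 'aae': b→13
  n13 'aaeb': b→14
  n14 'aaebb': ·  [P3 ends]
  n15 'b': a→16
  n16 'ba': b→19 d→17
  n17 'bad': c→18
  n18 'badc': ·  [P4 ends]
  n19 'bab': e→20
  n20 'babe': c→21
  n21 'babec': ·  [P5 ends]

BFS fail/out derivation:
  fail(1) 'e': from fail(0)=0 chase 'e': 0 ⇒ 0;  out=∅∪out(0)=∅
  fail(3) 'c': from fail(0)=0 chase 'c': 0 ⇒ 0;  out={6}∪out(0)={6}
  fail(7) 'a': from fail(0)=0 chase 'a': 0 ⇒ 0;  out=∅∪out(0)=∅
  fail(15) 'b': from fail(0)=0 chase 'b': 0 ⇒ 0;  out=∅∪out(0)=∅
  fail(2) 'ea': from fail(1)=0 chase 'a': 0 ⇒ 7;  out={0}∪out(7)={0}
  fail(4) 'cc': from fail(3)=0 chase 'c': 0 ⇒ 3;  out=∅∪out(3)={6}
  fail(8) 'aa': from fail(7)=0 chase 'a': 0 ⇒ 7;  out=∅∪out(7)=∅
  fail(16) 'ba': from fail(15)=0 chase 'a': 0 ⇒ 7;  out=∅∪out(7)=∅
  fail(5) 'ccd': from fail(4)=3 chase 'd': 3→0 ⇒ 0;  out=∅∪out(0)=∅
  fail(9) 'aaa': from fail(8)=7 chase 'a': 7 ⇒ 8;  out=∅∪out(8)=∅
  fail(12) 'aae': from fail(8)=7 chase 'e': 7→0 ⇒ 1;  out=∅∪out(1)=∅
  fail(17) 'bad': from fail(16)=7 chase 'd': 7→0 ⇒ 0;  out=∅∪out(0)=∅
  fail(19) 'bab': from fail(16)=7 chase 'b': 7→0 ⇒ 15;  out=∅∪out(15)=∅
  fail(6) 'ccde': from fail(5)=0 chase 'e': 0 ⇒ 1;  out={1}∪out(1)={1}
  fail(10) 'aaad': from fail(9)=8 chase 'd': 8→7→0 ⇒ 0;  out=∅∪out(0)=∅
  fail(13) 'aaeb': from fail(12)=1 chase 'b': 1→0 ⇒ 15;  out=∅∪out(15)=∅
  fail(18) 'badc': from fail(17)=0 chase 'c': 0 ⇒ 3;  out={4}∪out(3)={4,6}
  fail(20) 'babe': from fail(19)=15 chase 'e': 15→0 ⇒ 1;  out=∅∪out(1)=∅
  fail(11) 'aaadc': from fail(10)=0 chase 'c': 0 ⇒ 3;  out={2}∪out(3)={2,6}
  fail(14) 'aaebb': from fail(13)=15 chase 'b': 15→0 ⇒ 15;  out={3}∪out(15)={3}
  fail(21) 'babec': from fail(20)=1 chase 'c': 1→0 ⇒ 3;  out={5}∪out(3)={5,6}

Run:
pos 0 'e': at 1
pos 1 'b': at 15 ·f
pos 2 'a': at 16
pos 3 'd': at 17
pos 4 'c': at 18  → match P4@[1:4],P6@[4:4]
pos 5 'b': at 15 ·f
pos 6 'a': at 16
pos 7 'd': at 17
pos 8 'c': at 18  → match P4@[5:8],P6@[8:8]
pos 9 'e': at 1 ·f
pos 10 'a': at 2  → match P0@[9:10]
pos 11 'd': at 0 ·f
pos 12 'e': at 1
pos 13 'b': at 15 ·f
pos 14 'a': at 16
pos 15 'b': at 19
pos 16 'e': at 20
pos 17 'c': at 21  → match P5@[13:17],P6@[17:17]
pos 18 'd': at 0 ·f
pos 19 'a': at 7
pos 20 'd': at 0 ·f
pos 21 'e': at 1
pos 22 'a': at 2  → match P0@[21:22]
pos 23 'b': at 15 ·f
pos 24 'a': at 16
pos 25 'c': at 3 ·f  → match P6@[25:25]
pos 26 'c': at 4  → match P6@[26:26]
pos 27 'd': at 5
pos 28 'e': at 6  → match P1@[25:28]
pos 29 'b': at 15 ·f
pos 30 'a': at 16
pos 31 'd': at 17
pos 32 'c': at 18  → match P4@[29:32],P6@[32:32]
pos 33 'e': at 1 ·f
pos 34 'a': at 2  → match P0@[33:34]
pos 35 'e': at 1 ·f
pos 36 'a': at 2  → match P0@[35:36]
pos 37 'a': at 8 ·f
pos 38 'd': at 0 ·f
pos 39 'a': at 7
pos 40 'c': at 3 ·f  → match P6@[40:40]
pos 41 'd': at 0 ·f
pos 42 'd': at 0
pos 43 'd': at 0
pos 44 'a': at 7
pos 45 'a': at 8
pos 46 'a': at 9
pos 47 'e': at 12 ·f
pos 48 'b': at 13
pos 49 'b': at 14  → match P3@[45:49]
pos 50 'b': at 15 ·f
pos 51 'a': at 16
pos 52 'd': at 17
pos 53 'c': at 18  → match P4@[50:53],P6@[53:53]
pos 54 'c': at 4 ·f  → match P6@[54:54]
pos 55 'e': at 1 ·f

All matches (sorted): [[4,4],[4,6],[8,4],[8,6],[10,0],[17,5],[17,6],[22,0],[25,6],[26,6],[28,1],[32,4],[32,6],[34,0],[36,0],[40,6],[49,3],[53,4],[53,6],[54,6]]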